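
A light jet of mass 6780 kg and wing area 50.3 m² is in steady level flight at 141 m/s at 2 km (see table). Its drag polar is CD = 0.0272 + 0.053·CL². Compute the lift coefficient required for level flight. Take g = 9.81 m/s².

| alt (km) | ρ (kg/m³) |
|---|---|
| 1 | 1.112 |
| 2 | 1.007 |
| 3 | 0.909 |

At 2 km, from the table: ρ = 1.007 kg/m³.
Level flight ⇒ L = W = m·g = 6780 × 9.81 = 66512 N.
q = ½ρv² = ½ × 1.007 × 141² = 10010 Pa.
Required CL = L/(qS) = 66512/(10010·50.3) = 0.1321.

CL = 0.132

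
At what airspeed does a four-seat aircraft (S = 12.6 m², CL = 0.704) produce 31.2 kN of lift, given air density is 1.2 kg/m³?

v = 76.6 m/s

L = ½ρv²S·CL ⇒ v = √(2L/(ρ·S·CL))
v = √(2 × 31200 / (1.2 × 12.6 × 0.704)) = √5862 = 76.6 m/s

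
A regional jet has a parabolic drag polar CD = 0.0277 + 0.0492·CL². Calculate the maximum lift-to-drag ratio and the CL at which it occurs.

(L/D)max = 13.5, at CL = 0.75

For CD = CD0 + K·CL², (L/D)max occurs at CL* = √(CD0/K) and equals 1/(2√(K·CD0)).
(L/D)max = 1/(2√(0.0492 × 0.0277)) = 1/(2 × 0.03692) = 13.5
CL* = √(0.0277/0.0492) = 0.75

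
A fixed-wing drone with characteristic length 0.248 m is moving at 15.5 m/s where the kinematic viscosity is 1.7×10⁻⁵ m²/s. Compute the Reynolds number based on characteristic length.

Re = v·c/ν = 15.5 × 0.248 / (1.7×10⁻⁵) = 2.26×10^5

Re = 2.26×10^5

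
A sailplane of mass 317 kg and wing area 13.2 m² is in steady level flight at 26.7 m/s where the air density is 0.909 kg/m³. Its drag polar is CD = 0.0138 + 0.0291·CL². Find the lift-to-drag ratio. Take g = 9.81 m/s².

L/D = 24.9

In steady level flight, lift balances weight: W = mg = 317 × 9.81 = 3109.8 N.
Dynamic pressure q = 0.5 × 0.909 × 26.7² = 324 Pa.
CL = W/(q·S) = 3109.8 / (324 × 13.2) = 0.7271.
CD = 0.0138 + 0.0291 × 0.7271² = 0.02918.
L/D = CL/CD = 0.7271 / 0.02918 = 24.9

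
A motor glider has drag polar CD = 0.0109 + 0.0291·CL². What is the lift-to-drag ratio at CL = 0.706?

L/D = 27.8

CD = 0.0109 + 0.0291 × 0.706² = 0.0254
L/D = CL/CD = 0.706 / 0.0254 = 27.8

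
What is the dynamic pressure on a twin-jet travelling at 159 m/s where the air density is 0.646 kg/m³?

q = ½ρv² = ½ × 0.646 × 159² = 8170 Pa

q = 8170 Pa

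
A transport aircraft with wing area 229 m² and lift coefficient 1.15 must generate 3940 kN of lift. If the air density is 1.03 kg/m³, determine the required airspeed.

v = 170 m/s

L = ½ρv²S·CL ⇒ v = √(2L/(ρ·S·CL))
v = √(2 × 3.94×10^6 / (1.03 × 229 × 1.15)) = √29050 = 170 m/s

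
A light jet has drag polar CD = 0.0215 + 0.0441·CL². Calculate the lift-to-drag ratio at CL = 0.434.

L/D = 14.6

CD = 0.0215 + 0.0441 × 0.434² = 0.02981
L/D = CL/CD = 0.434 / 0.02981 = 14.6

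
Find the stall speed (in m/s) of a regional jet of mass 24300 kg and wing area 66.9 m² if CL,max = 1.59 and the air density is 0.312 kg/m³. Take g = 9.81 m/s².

Stall occurs when L = W at CL,max. W = mg = 24300 × 9.81 = 2.384×10^5 N.
V_stall = √(2W/(ρ·S·CL,max)) = √(2 × 2.384×10^5 / (0.312 × 66.9 × 1.59))
V_stall = √14370 = 120 m/s

V_stall = 120 m/s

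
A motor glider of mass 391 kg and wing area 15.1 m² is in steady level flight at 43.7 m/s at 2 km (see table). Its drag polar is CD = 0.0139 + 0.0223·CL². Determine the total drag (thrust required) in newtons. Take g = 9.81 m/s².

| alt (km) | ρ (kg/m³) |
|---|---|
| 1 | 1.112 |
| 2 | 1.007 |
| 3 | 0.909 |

At 2 km, from the table: ρ = 1.007 kg/m³.
Level flight ⇒ L = W = m·g = 391 × 9.81 = 3835.7 N.
q = ½ρv² = ½ × 1.007 × 43.7² = 961.5 Pa.
CL = 2W/(ρv²S) = 2×3835.7/(1.007×43.7²×15.1) = 0.2642.
CD = 0.0139 + 0.0223 × 0.2642² = 0.01546.
D = q·S·CD = 961.5 × 15.1 × 0.01546 = 224.4 N

D = 224 N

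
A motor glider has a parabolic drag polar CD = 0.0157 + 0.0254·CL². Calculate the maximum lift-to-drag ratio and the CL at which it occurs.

For CD = CD0 + K·CL², (L/D)max occurs at CL* = √(CD0/K) and equals 1/(2√(K·CD0)).
(L/D)max = 1/(2√(0.0254 × 0.0157)) = 1/(2 × 0.01997) = 25
CL* = √(0.0157/0.0254) = 0.786

(L/D)max = 25, at CL = 0.786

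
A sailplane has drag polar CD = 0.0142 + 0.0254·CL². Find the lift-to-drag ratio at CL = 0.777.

L/D = 26.3

CD = 0.0142 + 0.0254 × 0.777² = 0.02953
L/D = CL/CD = 0.777 / 0.02953 = 26.3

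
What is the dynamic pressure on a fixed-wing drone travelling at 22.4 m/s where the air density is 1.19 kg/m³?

q = 299 Pa

q = ½ρv² = ½ × 1.19 × 22.4² = 299 Pa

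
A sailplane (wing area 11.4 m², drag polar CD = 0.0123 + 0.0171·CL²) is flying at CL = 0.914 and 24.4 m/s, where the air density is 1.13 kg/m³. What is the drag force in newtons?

CD = 0.0123 + 0.0171 × 0.914² = 0.02659
D = ½ρv²S·CD = ½ × 1.13 × 24.4² × 11.4 × 0.02659 = 102 N

D = 102 N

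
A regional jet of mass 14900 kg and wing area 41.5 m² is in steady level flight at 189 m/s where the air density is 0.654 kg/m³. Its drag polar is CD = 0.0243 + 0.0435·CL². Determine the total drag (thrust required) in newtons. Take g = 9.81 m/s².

D = 13700 N

In steady level flight, lift balances weight: W = mg = 14900 × 9.81 = 1.4617×10^5 N.
q = ½ρv² = ½ × 0.654 × 189² = 11680 Pa.
CL = W/(q·S) = 1.4617×10^5 / (11680 × 41.5) = 0.3015.
CD = 0.0243 + 0.0435 × 0.3015² = 0.02826.
D = q·S·CD = 11680 × 41.5 × 0.02826 = 13700 N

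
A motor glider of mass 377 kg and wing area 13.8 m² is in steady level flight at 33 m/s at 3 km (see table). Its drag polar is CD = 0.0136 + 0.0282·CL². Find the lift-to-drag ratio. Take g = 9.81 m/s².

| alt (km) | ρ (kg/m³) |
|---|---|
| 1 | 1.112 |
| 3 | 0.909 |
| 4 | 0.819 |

At 3 km, from the table: ρ = 0.909 kg/m³.
In steady level flight, lift balances weight: W = mg = 377 × 9.81 = 3698.4 N.
Dynamic pressure q = 0.5 × 0.909 × 33² = 495 Pa.
Required CL = L/(qS) = 3698.4/(495·13.8) = 0.5415.
CD = 0.0136 + 0.0282 × 0.5415² = 0.02187.
L/D = CL/CD = 0.5415 / 0.02187 = 24.8

L/D = 24.8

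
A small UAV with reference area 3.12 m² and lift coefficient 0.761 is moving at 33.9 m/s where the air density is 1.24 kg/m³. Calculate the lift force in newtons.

Dynamic pressure q = ½ρv² = ½ × 1.24 × 33.9² = 712.5 Pa.
L = q·S·CL = 712.5 × 3.12 × 0.761 = 1690 N

L = 1690 N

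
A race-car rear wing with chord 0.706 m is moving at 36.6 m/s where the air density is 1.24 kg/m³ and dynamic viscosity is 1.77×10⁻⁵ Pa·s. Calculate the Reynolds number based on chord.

Re = ρ·v·c/μ = 1.24 × 36.6 × 0.706 / (1.77×10⁻⁵) = 1.81×10^6

Re = 1.81×10^6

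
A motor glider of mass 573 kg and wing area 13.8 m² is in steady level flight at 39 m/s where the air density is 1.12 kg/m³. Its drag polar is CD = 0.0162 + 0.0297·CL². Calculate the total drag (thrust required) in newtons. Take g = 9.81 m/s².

D = 270 N

Level flight ⇒ L = W = m·g = 573 × 9.81 = 5621.1 N.
q = ½ρv² = ½ × 1.12 × 39² = 851.8 Pa.
CL = 2W/(ρv²S) = 2×5621.1/(1.12×39²×13.8) = 0.4782.
CD = 0.0162 + 0.0297 × 0.4782² = 0.02299.
D = q·S·CD = 851.8 × 13.8 × 0.02299 = 270.3 N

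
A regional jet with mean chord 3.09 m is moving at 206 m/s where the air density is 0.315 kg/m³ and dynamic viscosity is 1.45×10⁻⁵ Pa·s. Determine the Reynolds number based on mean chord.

Re = ρ·v·c/μ = 0.315 × 206 × 3.09 / (1.45×10⁻⁵) = 1.38×10^7

Re = 1.38×10^7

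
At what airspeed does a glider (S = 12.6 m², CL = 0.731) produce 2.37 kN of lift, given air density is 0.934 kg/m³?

v = 23.5 m/s

L = ½ρv²S·CL ⇒ v = √(2L/(ρ·S·CL))
v = √(2 × 2370 / (0.934 × 12.6 × 0.731)) = √551 = 23.5 m/s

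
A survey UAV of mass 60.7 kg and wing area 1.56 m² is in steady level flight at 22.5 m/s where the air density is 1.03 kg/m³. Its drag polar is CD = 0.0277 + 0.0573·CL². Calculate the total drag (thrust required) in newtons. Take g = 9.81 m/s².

D = 61.2 N

Weight W = mg = 60.7 × 9.81 = 595.47 N; in level flight L = W.
Dynamic pressure q = 0.5 × 1.03 × 22.5² = 260.7 Pa.
CL = 2W/(ρv²S) = 2×595.47/(1.03×22.5²×1.56) = 1.464.
CD = 0.0277 + 0.0573 × 1.464² = 0.1505.
D = q·S·CD = 260.7 × 1.56 × 0.1505 = 61.22 N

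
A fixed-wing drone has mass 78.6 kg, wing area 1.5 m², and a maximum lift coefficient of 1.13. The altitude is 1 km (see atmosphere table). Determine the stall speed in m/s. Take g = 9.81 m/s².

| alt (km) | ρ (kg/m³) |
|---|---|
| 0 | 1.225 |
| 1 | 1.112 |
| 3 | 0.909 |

V_stall = 28.6 m/s

At 1 km, from the table: ρ = 1.112 kg/m³.
Weight W = mg = 78.6 × 9.81 = 771.1 N.
From L = ½ρV²S·CL,max = W: V_stall = √(2W/(ρSCL,max)) = √(2·771.1/(1.112·1.5·1.13))
V_stall = √818.2 = 28.6 m/s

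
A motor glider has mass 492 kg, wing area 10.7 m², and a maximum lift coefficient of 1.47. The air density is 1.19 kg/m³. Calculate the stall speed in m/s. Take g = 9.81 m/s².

At stall, lift equals weight: L = W = m·g = 492 × 9.81 = 4827 N.
From L = ½ρV²S·CL,max = W: V_stall = √(2W/(ρSCL,max)) = √(2·4827/(1.19·10.7·1.47))
V_stall = √515.7 = 22.7 m/s

V_stall = 22.7 m/s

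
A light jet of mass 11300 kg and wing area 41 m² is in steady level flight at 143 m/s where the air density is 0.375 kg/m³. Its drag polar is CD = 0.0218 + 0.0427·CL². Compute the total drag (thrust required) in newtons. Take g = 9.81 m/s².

D = 6760 N

In steady level flight, lift balances weight: W = mg = 11300 × 9.81 = 1.1085×10^5 N.
q = ½ρv² = ½ × 0.375 × 143² = 3834 Pa.
CL = 2W/(ρv²S) = 2×1.1085×10^5/(0.375×143²×41) = 0.7052.
CD = 0.0218 + 0.0427 × 0.7052² = 0.04303.
D = q·S·CD = 3834 × 41 × 0.04303 = 6765 N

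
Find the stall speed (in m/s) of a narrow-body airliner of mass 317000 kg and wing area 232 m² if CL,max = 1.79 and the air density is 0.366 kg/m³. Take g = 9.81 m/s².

At stall, lift equals weight: L = W = m·g = 317000 × 9.81 = 3.11×10^6 N.
V_stall = √(2W/(ρ·S·CL,max)) = √(2 × 3.11×10^6 / (0.366 × 232 × 1.79))
V_stall = √40920 = 202 m/s

V_stall = 202 m/s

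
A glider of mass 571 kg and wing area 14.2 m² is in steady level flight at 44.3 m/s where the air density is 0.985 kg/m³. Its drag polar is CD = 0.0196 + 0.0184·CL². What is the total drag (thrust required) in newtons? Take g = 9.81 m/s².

Level flight ⇒ L = W = m·g = 571 × 9.81 = 5601.5 N.
Dynamic pressure q = 0.5 × 0.985 × 44.3² = 966.5 Pa.
CL = 2W/(ρv²S) = 2×5601.5/(0.985×44.3²×14.2) = 0.4081.
CD = 0.0196 + 0.0184 × 0.4081² = 0.02266.
D = q·S·CD = 966.5 × 14.2 × 0.02266 = 311.1 N

D = 311 N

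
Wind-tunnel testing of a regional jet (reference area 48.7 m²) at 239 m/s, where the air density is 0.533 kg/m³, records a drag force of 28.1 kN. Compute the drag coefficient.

From D = ½ρv²S·CD, rearranging gives CD = 2D/(ρv²S).
CD = 2 × 28100 / (0.533 × 239² × 48.7) = 0.0379

CD = 0.0379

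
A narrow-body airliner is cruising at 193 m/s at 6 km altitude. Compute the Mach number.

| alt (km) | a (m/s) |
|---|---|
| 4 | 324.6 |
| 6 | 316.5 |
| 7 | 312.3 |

At 6 km, from the table: a = 316.5 m/s.
M = v/a = 193 / 316.5 = 0.61

M = 0.61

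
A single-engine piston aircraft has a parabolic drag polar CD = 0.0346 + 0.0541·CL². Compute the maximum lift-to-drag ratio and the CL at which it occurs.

For CD = CD0 + K·CL², (L/D)max occurs at CL* = √(CD0/K) and equals 1/(2√(K·CD0)).
(L/D)max = 1/(2√(0.0541 × 0.0346)) = 1/(2 × 0.04326) = 11.6
CL* = √(0.0346/0.0541) = 0.8

(L/D)max = 11.6, at CL = 0.8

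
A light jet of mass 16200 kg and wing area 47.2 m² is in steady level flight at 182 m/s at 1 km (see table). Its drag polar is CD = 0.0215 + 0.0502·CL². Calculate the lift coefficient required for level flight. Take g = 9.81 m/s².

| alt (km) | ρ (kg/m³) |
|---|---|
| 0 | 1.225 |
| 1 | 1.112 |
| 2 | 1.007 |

CL = 0.183

At 1 km, from the table: ρ = 1.112 kg/m³.
In steady level flight, lift balances weight: W = mg = 16200 × 9.81 = 1.5892×10^5 N.
q = ½ρv² = ½ × 1.112 × 182² = 18420 Pa.
CL = W/(q·S) = 1.5892×10^5 / (18420 × 47.2) = 0.1828.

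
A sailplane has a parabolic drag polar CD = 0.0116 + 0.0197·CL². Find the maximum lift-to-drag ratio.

(L/D)max = 33.1

For CD = CD0 + K·CL², (L/D)max occurs at CL* = √(CD0/K) and equals 1/(2√(K·CD0)).
(L/D)max = 1/(2√(0.0197 × 0.0116)) = 1/(2 × 0.01512) = 33.1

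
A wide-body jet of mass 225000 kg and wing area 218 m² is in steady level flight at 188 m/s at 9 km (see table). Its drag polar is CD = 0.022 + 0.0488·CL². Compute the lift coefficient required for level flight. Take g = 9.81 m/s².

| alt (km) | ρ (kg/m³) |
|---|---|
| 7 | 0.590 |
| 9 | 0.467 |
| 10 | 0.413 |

At 9 km, from the table: ρ = 0.467 kg/m³.
Weight W = mg = 225000 × 9.81 = 2.2072×10^6 N; in level flight L = W.
Dynamic pressure q = 0.5 × 0.467 × 188² = 8253 Pa.
Required CL = L/(qS) = 2.2072×10^6/(8253·218) = 1.227.

CL = 1.23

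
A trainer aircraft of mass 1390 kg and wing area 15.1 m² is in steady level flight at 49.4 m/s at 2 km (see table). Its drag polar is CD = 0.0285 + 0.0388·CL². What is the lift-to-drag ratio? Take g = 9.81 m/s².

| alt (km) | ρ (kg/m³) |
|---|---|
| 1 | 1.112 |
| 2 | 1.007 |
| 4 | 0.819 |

L/D = 14.9

At 2 km, from the table: ρ = 1.007 kg/m³.
Weight W = mg = 1390 × 9.81 = 13636 N; in level flight L = W.
Dynamic pressure q = 0.5 × 1.007 × 49.4² = 1229 Pa.
Required CL = L/(qS) = 13636/(1229·15.1) = 0.7349.
CD = 0.0285 + 0.0388 × 0.7349² = 0.04946.
L/D = CL/CD = 0.7349 / 0.04946 = 14.9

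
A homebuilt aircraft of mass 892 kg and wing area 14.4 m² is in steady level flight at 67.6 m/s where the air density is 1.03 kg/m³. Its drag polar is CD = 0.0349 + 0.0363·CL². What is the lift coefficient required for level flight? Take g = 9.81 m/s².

CL = 0.258

In steady level flight, lift balances weight: W = mg = 892 × 9.81 = 8750.5 N.
Dynamic pressure q = 0.5 × 1.03 × 67.6² = 2353 Pa.
Required CL = L/(qS) = 8750.5/(2353·14.4) = 0.2582.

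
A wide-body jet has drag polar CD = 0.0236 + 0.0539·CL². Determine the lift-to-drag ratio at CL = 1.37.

CD = 0.0236 + 0.0539 × 1.37² = 0.1248
L/D = CL/CD = 1.37 / 0.1248 = 11

L/D = 11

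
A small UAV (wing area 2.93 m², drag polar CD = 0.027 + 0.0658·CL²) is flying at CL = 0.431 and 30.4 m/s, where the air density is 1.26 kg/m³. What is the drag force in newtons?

D = 66.9 N

CD = 0.027 + 0.0658 × 0.431² = 0.03922
D = ½ρv²S·CD = ½ × 1.26 × 30.4² × 2.93 × 0.03922 = 66.9 N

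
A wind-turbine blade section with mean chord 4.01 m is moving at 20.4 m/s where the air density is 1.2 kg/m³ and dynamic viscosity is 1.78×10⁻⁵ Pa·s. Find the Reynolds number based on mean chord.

Re = ρ·v·c/μ = 1.2 × 20.4 × 4.01 / (1.78×10⁻⁵) = 5.51×10^6

Re = 5.51×10^6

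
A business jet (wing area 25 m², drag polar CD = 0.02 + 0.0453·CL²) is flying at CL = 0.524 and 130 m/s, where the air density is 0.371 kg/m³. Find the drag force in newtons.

D = 2540 N

CD = 0.02 + 0.0453 × 0.524² = 0.03244
D = ½ρv²S·CD = ½ × 0.371 × 130² × 25 × 0.03244 = 2540 N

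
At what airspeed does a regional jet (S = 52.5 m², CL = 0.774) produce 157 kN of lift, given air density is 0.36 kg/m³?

v = 147 m/s

L = ½ρv²S·CL ⇒ v = √(2L/(ρ·S·CL))
v = √(2 × 1.57×10^5 / (0.36 × 52.5 × 0.774)) = √21460 = 147 m/s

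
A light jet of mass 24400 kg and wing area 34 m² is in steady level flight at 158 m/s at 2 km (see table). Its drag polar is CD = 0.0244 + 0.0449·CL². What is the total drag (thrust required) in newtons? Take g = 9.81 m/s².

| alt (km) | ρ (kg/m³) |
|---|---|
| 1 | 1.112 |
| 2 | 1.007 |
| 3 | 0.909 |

D = 16400 N

At 2 km, from the table: ρ = 1.007 kg/m³.
Level flight ⇒ L = W = m·g = 24400 × 9.81 = 2.3936×10^5 N.
q = ½ρv² = ½ × 1.007 × 158² = 12570 Pa.
CL = 2W/(ρv²S) = 2×2.3936×10^5/(1.007×158²×34) = 0.5601.
CD = 0.0244 + 0.0449 × 0.5601² = 0.03849.
D = q·S·CD = 12570 × 34 × 0.03849 = 16450 N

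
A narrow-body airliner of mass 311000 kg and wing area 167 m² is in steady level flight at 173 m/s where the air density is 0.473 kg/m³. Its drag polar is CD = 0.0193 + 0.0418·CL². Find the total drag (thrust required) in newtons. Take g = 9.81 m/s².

D = 3.52×10^5 N

Weight W = mg = 311000 × 9.81 = 3.0509×10^6 N; in level flight L = W.
Dynamic pressure q = 0.5 × 0.473 × 173² = 7078 Pa.
CL = 2W/(ρv²S) = 2×3.0509×10^6/(0.473×173²×167) = 2.581.
CD = 0.0193 + 0.0418 × 2.581² = 0.2978.
D = q·S·CD = 7078 × 167 × 0.2978 = 3.52×10^5 N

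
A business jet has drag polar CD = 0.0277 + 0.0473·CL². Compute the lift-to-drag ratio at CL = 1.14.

L/D = 12.8

CD = 0.0277 + 0.0473 × 1.14² = 0.08917
L/D = CL/CD = 1.14 / 0.08917 = 12.8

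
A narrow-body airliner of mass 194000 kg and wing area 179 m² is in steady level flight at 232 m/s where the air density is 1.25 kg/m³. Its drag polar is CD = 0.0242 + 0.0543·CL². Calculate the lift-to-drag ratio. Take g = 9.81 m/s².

Weight W = mg = 194000 × 9.81 = 1.9031×10^6 N; in level flight L = W.
q = ½ρv² = ½ × 1.25 × 232² = 33640 Pa.
Required CL = L/(qS) = 1.9031×10^6/(33640·179) = 0.3161.
CD = 0.0242 + 0.0543 × 0.3161² = 0.02962.
L/D = CL/CD = 0.3161 / 0.02962 = 10.7

L/D = 10.7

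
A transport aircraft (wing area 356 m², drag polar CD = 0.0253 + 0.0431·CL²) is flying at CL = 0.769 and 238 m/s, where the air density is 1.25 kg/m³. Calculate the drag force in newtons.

D = 6.4×10^5 N

CD = 0.0253 + 0.0431 × 0.769² = 0.05079
D = ½ρv²S·CD = ½ × 1.25 × 238² × 356 × 0.05079 = 6.4×10^5 N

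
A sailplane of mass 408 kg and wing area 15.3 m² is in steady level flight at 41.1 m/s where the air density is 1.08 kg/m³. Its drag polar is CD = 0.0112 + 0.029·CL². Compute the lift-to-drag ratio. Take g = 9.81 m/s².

Weight W = mg = 408 × 9.81 = 4002.5 N; in level flight L = W.
Dynamic pressure q = 0.5 × 1.08 × 41.1² = 912.2 Pa.
Required CL = L/(qS) = 4002.5/(912.2·15.3) = 0.2868.
CD = 0.0112 + 0.029 × 0.2868² = 0.01359.
L/D = CL/CD = 0.2868 / 0.01359 = 21.1

L/D = 21.1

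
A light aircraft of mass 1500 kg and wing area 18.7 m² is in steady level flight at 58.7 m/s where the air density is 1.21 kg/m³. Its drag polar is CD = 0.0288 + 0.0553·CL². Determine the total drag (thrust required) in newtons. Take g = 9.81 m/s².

Weight W = mg = 1500 × 9.81 = 14715 N; in level flight L = W.
Dynamic pressure q = 0.5 × 1.21 × 58.7² = 2085 Pa.
CL = W/(q·S) = 14715 / (2085 × 18.7) = 0.3775.
CD = 0.0288 + 0.0553 × 0.3775² = 0.03668.
D = q·S·CD = 2085 × 18.7 × 0.03668 = 1430 N

D = 1430 N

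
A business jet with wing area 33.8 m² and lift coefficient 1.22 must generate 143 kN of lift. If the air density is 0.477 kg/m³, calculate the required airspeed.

v = 121 m/s

L = ½ρv²S·CL ⇒ v = √(2L/(ρ·S·CL))
v = √(2 × 1.43×10^5 / (0.477 × 33.8 × 1.22)) = √14540 = 121 m/s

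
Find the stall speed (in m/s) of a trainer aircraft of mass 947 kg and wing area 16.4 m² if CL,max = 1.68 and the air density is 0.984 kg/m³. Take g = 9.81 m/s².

V_stall = 26.2 m/s

At stall, lift equals weight: L = W = m·g = 947 × 9.81 = 9290 N.
From L = ½ρV²S·CL,max = W: V_stall = √(2W/(ρSCL,max)) = √(2·9290/(0.984·16.4·1.68))
V_stall = √685.3 = 26.2 m/s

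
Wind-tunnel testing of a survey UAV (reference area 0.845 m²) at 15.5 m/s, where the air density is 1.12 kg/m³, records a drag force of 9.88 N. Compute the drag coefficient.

CD = 0.0869

From D = ½ρv²S·CD, rearranging gives CD = 2D/(ρv²S).
CD = 2 × 9.88 / (1.12 × 15.5² × 0.845) = 0.0869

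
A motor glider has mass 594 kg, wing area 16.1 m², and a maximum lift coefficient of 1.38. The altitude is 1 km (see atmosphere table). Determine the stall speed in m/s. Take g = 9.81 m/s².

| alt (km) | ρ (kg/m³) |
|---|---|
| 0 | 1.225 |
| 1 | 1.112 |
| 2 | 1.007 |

V_stall = 21.7 m/s

At 1 km, from the table: ρ = 1.112 kg/m³.
Stall occurs when L = W at CL,max. W = mg = 594 × 9.81 = 5827 N.
From L = ½ρV²S·CL,max = W: V_stall = √(2W/(ρSCL,max)) = √(2·5827/(1.112·16.1·1.38))
V_stall = √471.7 = 21.7 m/s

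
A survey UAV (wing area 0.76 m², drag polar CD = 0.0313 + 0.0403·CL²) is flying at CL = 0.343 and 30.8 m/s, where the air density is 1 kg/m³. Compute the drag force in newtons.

CD = 0.0313 + 0.0403 × 0.343² = 0.03604
D = ½ρv²S·CD = ½ × 1 × 30.8² × 0.76 × 0.03604 = 13 N

D = 13 N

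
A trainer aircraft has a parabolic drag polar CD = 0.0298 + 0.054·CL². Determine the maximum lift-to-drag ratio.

(L/D)max = 12.5

For CD = CD0 + K·CL², (L/D)max occurs at CL* = √(CD0/K) and equals 1/(2√(K·CD0)).
(L/D)max = 1/(2√(0.054 × 0.0298)) = 1/(2 × 0.04011) = 12.5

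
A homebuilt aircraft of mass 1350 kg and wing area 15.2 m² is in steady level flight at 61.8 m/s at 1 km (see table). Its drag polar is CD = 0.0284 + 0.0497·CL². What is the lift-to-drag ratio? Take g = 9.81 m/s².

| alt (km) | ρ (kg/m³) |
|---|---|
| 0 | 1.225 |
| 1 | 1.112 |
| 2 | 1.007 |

L/D = 11.2

At 1 km, from the table: ρ = 1.112 kg/m³.
Level flight ⇒ L = W = m·g = 1350 × 9.81 = 13244 N.
q = ½ρv² = ½ × 1.112 × 61.8² = 2123 Pa.
CL = W/(q·S) = 13244 / (2123 × 15.2) = 0.4103.
CD = 0.0284 + 0.0497 × 0.4103² = 0.03677.
L/D = CL/CD = 0.4103 / 0.03677 = 11.2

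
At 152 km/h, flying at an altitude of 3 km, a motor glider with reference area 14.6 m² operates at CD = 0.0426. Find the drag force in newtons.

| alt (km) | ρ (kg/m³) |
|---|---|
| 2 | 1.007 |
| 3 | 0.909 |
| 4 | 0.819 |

At 3 km, from the table: ρ = 0.909 kg/m³.
Convert speed: v = 152 km/h ÷ 3.6 = 42.22 m/s.
Dynamic pressure q = ½ρv² = ½ × 0.909 × 42.22² = 810.2 Pa.
D = q·S·CD = 810.2 × 14.6 × 0.0426 = 504 N

D = 504 N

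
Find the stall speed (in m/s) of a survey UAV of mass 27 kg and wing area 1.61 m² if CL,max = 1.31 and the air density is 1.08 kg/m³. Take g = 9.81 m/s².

V_stall = 15.3 m/s

Stall occurs when L = W at CL,max. W = mg = 27 × 9.81 = 264.9 N.
From L = ½ρV²S·CL,max = W: V_stall = √(2W/(ρSCL,max)) = √(2·264.9/(1.08·1.61·1.31))
V_stall = √232.6 = 15.3 m/s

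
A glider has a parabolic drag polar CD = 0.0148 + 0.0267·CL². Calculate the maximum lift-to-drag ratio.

(L/D)max = 25.2

For CD = CD0 + K·CL², (L/D)max occurs at CL* = √(CD0/K) and equals 1/(2√(K·CD0)).
(L/D)max = 1/(2√(0.0267 × 0.0148)) = 1/(2 × 0.01988) = 25.2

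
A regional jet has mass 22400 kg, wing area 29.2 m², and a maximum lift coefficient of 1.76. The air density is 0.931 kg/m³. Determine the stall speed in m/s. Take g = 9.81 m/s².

Stall occurs when L = W at CL,max. W = mg = 22400 × 9.81 = 2.197×10^5 N.
V_stall = √(2W/(ρ·S·CL,max)) = √(2 × 2.197×10^5 / (0.931 × 29.2 × 1.76))
V_stall = √9185 = 95.8 m/s

V_stall = 95.8 m/s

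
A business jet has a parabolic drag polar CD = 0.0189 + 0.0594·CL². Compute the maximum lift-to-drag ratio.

For CD = CD0 + K·CL², (L/D)max occurs at CL* = √(CD0/K) and equals 1/(2√(K·CD0)).
(L/D)max = 1/(2√(0.0594 × 0.0189)) = 1/(2 × 0.03351) = 14.9

(L/D)max = 14.9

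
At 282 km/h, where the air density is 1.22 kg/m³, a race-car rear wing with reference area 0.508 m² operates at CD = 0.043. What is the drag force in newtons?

Convert speed: v = 282 km/h ÷ 3.6 = 78.33 m/s.
D = ½ρv²S·CD = ½ × 1.22 × 78.33² × 0.508 × 0.043 = 81.8 N

D = 81.8 N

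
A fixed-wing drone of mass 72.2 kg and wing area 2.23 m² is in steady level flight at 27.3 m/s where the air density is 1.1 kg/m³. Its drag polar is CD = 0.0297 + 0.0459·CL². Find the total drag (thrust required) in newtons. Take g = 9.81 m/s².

Weight W = mg = 72.2 × 9.81 = 708.28 N; in level flight L = W.
Dynamic pressure q = 0.5 × 1.1 × 27.3² = 409.9 Pa.
CL = 2W/(ρv²S) = 2×708.28/(1.1×27.3²×2.23) = 0.7748.
CD = 0.0297 + 0.0459 × 0.7748² = 0.05726.
D = q·S·CD = 409.9 × 2.23 × 0.05726 = 52.34 N

D = 52.3 N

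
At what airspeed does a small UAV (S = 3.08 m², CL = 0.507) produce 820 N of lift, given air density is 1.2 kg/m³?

L = ½ρv²S·CL ⇒ v = √(2L/(ρ·S·CL))
v = √(2 × 820 / (1.2 × 3.08 × 0.507)) = √875.2 = 29.6 m/s

v = 29.6 m/s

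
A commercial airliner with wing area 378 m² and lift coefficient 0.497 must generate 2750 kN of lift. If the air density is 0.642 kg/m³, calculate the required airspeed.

L = ½ρv²S·CL ⇒ v = √(2L/(ρ·S·CL))
v = √(2 × 2.75×10^6 / (0.642 × 378 × 0.497)) = √45600 = 214 m/s

v = 214 m/s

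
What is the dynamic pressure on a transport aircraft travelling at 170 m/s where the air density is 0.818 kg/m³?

q = ½ρv² = ½ × 0.818 × 170² = 11800 Pa

q = 11800 Pa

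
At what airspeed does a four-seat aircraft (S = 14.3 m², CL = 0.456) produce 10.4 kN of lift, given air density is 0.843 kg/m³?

v = 61.5 m/s

L = ½ρv²S·CL ⇒ v = √(2L/(ρ·S·CL))
v = √(2 × 10400 / (0.843 × 14.3 × 0.456)) = √3784 = 61.5 m/s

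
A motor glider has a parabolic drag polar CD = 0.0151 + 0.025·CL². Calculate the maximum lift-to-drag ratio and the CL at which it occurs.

(L/D)max = 25.7, at CL = 0.777

For CD = CD0 + K·CL², (L/D)max occurs at CL* = √(CD0/K) and equals 1/(2√(K·CD0)).
(L/D)max = 1/(2√(0.025 × 0.0151)) = 1/(2 × 0.01943) = 25.7
CL* = √(0.0151/0.025) = 0.777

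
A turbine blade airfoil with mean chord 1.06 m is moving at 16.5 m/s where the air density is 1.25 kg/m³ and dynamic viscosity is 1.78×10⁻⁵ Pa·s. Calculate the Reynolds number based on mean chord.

Re = 1.23×10^6

Re = ρ·v·c/μ = 1.25 × 16.5 × 1.06 / (1.78×10⁻⁵) = 1.23×10^6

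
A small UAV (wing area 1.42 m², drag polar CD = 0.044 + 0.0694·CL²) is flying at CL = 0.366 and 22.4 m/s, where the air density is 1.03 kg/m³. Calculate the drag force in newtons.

D = 19.6 N

CD = 0.044 + 0.0694 × 0.366² = 0.0533
D = ½ρv²S·CD = ½ × 1.03 × 22.4² × 1.42 × 0.0533 = 19.6 N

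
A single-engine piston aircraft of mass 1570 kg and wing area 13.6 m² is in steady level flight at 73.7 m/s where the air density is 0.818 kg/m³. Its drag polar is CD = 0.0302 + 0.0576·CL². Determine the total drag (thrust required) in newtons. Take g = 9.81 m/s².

Level flight ⇒ L = W = m·g = 1570 × 9.81 = 15402 N.
q = ½ρv² = ½ × 0.818 × 73.7² = 2222 Pa.
CL = W/(q·S) = 15402 / (2222 × 13.6) = 0.5098.
CD = 0.0302 + 0.0576 × 0.5098² = 0.04517.
D = q·S·CD = 2222 × 13.6 × 0.04517 = 1365 N

D = 1360 N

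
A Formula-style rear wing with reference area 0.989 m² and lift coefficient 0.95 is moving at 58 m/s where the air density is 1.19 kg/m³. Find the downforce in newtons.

Dynamic pressure q = ½ρv² = ½ × 1.19 × 58² = 2002 Pa.
L = q·S·CL = 2002 × 0.989 × 0.95 = 1880 N

L = 1880 N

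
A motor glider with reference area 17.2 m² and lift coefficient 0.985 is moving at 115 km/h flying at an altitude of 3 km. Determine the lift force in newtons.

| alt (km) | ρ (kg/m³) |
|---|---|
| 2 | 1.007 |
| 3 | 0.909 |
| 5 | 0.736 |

L = 7860 N

At 3 km, from the table: ρ = 0.909 kg/m³.
Convert speed: v = 115 km/h ÷ 3.6 = 31.94 m/s.
L = ½ρv²S·CL = ½ × 0.909 × 31.94² × 17.2 × 0.985 = 7860 N ≈ 7.86 kN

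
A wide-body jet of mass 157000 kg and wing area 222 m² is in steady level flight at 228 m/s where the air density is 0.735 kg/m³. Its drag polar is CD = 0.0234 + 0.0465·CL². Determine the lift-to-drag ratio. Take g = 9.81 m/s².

Level flight ⇒ L = W = m·g = 157000 × 9.81 = 1.5402×10^6 N.
q = ½ρv² = ½ × 0.735 × 228² = 19100 Pa.
Required CL = L/(qS) = 1.5402×10^6/(19100·222) = 0.3632.
CD = 0.0234 + 0.0465 × 0.3632² = 0.02953.
L/D = CL/CD = 0.3632 / 0.02953 = 12.3

L/D = 12.3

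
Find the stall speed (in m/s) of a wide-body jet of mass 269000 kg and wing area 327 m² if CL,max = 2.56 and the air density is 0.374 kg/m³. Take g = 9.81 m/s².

V_stall = 130 m/s

Weight W = mg = 269000 × 9.81 = 2.639×10^6 N.
From L = ½ρV²S·CL,max = W: V_stall = √(2W/(ρSCL,max)) = √(2·2.639×10^6/(0.374·327·2.56))
V_stall = √16860 = 130 m/s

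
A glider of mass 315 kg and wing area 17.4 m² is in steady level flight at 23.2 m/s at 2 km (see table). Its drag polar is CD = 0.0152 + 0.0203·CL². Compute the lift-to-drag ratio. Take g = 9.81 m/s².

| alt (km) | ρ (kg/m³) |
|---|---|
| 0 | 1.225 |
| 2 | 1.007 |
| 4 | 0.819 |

L/D = 27.4

At 2 km, from the table: ρ = 1.007 kg/m³.
In steady level flight, lift balances weight: W = mg = 315 × 9.81 = 3090.2 N.
q = ½ρv² = ½ × 1.007 × 23.2² = 271 Pa.
Required CL = L/(qS) = 3090.2/(271·17.4) = 0.6553.
CD = 0.0152 + 0.0203 × 0.6553² = 0.02392.
L/D = CL/CD = 0.6553 / 0.02392 = 27.4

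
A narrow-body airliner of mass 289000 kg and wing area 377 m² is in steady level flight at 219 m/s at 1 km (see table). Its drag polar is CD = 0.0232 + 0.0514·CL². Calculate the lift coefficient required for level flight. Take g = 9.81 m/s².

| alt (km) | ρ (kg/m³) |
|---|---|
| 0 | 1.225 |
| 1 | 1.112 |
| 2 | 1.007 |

At 1 km, from the table: ρ = 1.112 kg/m³.
Level flight ⇒ L = W = m·g = 289000 × 9.81 = 2.8351×10^6 N.
Dynamic pressure q = 0.5 × 1.112 × 219² = 26670 Pa.
CL = 2W/(ρv²S) = 2×2.8351×10^6/(1.112×219²×377) = 0.282.

CL = 0.282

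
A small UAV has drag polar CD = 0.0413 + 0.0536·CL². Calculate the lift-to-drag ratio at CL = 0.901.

L/D = 10.6

CD = 0.0413 + 0.0536 × 0.901² = 0.08481
L/D = CL/CD = 0.901 / 0.08481 = 10.6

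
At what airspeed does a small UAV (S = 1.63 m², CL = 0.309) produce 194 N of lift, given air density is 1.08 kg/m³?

v = 26.7 m/s

L = ½ρv²S·CL ⇒ v = √(2L/(ρ·S·CL))
v = √(2 × 194 / (1.08 × 1.63 × 0.309)) = √713.3 = 26.7 m/s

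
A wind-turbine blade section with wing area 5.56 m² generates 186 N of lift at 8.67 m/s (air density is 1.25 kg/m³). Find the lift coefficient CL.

CL = 0.712

From L = ½ρv²S·CL, rearranging gives CL = 2L/(ρv²S).
CL = 2 × 186 / (1.25 × 8.67² × 5.56) = 0.712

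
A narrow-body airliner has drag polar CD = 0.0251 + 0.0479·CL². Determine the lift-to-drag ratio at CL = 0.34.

CD = 0.0251 + 0.0479 × 0.34² = 0.03064
L/D = CL/CD = 0.34 / 0.03064 = 11.1

L/D = 11.1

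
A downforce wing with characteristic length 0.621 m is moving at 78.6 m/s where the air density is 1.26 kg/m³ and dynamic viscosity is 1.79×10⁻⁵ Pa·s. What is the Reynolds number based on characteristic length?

Re = ρ·v·c/μ = 1.26 × 78.6 × 0.621 / (1.79×10⁻⁵) = 3.44×10^6

Re = 3.44×10^6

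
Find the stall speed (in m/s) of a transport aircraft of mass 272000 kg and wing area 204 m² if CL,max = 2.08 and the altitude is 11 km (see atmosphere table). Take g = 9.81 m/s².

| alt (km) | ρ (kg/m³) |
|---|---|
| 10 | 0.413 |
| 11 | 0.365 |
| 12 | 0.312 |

At 11 km, from the table: ρ = 0.365 kg/m³.
At stall, lift equals weight: L = W = m·g = 272000 × 9.81 = 2.668×10^6 N.
V_stall = √(2W/(ρ·S·CL,max)) = √(2 × 2.668×10^6 / (0.365 × 204 × 2.08))
V_stall = √34460 = 186 m/s

V_stall = 186 m/s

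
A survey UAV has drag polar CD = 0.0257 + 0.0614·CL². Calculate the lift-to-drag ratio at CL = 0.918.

L/D = 11.9

CD = 0.0257 + 0.0614 × 0.918² = 0.07744
L/D = CL/CD = 0.918 / 0.07744 = 11.9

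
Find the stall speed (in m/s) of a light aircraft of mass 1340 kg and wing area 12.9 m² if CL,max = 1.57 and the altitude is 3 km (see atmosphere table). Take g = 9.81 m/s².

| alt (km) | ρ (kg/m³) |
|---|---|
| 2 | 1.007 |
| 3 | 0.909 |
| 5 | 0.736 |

V_stall = 37.8 m/s

At 3 km, from the table: ρ = 0.909 kg/m³.
Weight W = mg = 1340 × 9.81 = 13150 N.
From L = ½ρV²S·CL,max = W: V_stall = √(2W/(ρSCL,max)) = √(2·13150/(0.909·12.9·1.57))
V_stall = √1428 = 37.8 m/s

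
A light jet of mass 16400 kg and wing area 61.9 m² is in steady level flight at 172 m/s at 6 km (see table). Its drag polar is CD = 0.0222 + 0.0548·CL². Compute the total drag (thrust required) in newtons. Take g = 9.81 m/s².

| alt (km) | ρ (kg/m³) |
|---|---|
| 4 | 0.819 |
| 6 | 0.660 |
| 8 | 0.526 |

At 6 km, from the table: ρ = 0.660 kg/m³.
Level flight ⇒ L = W = m·g = 16400 × 9.81 = 1.6088×10^5 N.
Dynamic pressure q = 0.5 × 0.66 × 172² = 9763 Pa.
Required CL = L/(qS) = 1.6088×10^5/(9763·61.9) = 0.2662.
CD = 0.0222 + 0.0548 × 0.2662² = 0.02608.
D = q·S·CD = 9763 × 61.9 × 0.02608 = 15760 N

D = 15800 N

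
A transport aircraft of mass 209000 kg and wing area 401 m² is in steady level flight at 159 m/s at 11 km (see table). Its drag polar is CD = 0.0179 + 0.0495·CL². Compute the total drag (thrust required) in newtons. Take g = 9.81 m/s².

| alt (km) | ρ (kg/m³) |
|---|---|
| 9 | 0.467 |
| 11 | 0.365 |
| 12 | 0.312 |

D = 1.46×10^5 N

At 11 km, from the table: ρ = 0.365 kg/m³.
Weight W = mg = 209000 × 9.81 = 2.0503×10^6 N; in level flight L = W.
q = ½ρv² = ½ × 0.365 × 159² = 4614 Pa.
CL = 2W/(ρv²S) = 2×2.0503×10^6/(0.365×159²×401) = 1.108.
CD = 0.0179 + 0.0495 × 1.108² = 0.07869.
D = q·S·CD = 4614 × 401 × 0.07869 = 1.456×10^5 N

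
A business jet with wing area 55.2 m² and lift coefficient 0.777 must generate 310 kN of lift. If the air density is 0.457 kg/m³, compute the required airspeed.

L = ½ρv²S·CL ⇒ v = √(2L/(ρ·S·CL))
v = √(2 × 3.1×10^5 / (0.457 × 55.2 × 0.777)) = √31630 = 178 m/s

v = 178 m/s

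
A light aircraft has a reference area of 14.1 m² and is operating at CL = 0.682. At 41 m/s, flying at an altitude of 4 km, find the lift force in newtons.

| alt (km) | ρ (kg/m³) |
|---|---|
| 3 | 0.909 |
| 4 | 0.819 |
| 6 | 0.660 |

At 4 km, from the table: ρ = 0.819 kg/m³.
L = ½ρv²S·CL = ½ × 0.819 × 41² × 14.1 × 0.682 = 6620 N ≈ 6.62 kN

L = 6620 N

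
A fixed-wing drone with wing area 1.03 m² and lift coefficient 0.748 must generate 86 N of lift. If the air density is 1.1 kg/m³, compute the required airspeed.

v = 14.2 m/s

L = ½ρv²S·CL ⇒ v = √(2L/(ρ·S·CL))
v = √(2 × 86 / (1.1 × 1.03 × 0.748)) = √203 = 14.2 m/s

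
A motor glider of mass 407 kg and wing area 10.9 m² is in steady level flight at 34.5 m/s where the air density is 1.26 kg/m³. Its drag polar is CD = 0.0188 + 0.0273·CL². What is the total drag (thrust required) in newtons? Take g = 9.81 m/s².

Level flight ⇒ L = W = m·g = 407 × 9.81 = 3992.7 N.
q = ½ρv² = ½ × 1.26 × 34.5² = 749.9 Pa.
CL = W/(q·S) = 3992.7 / (749.9 × 10.9) = 0.4885.
CD = 0.0188 + 0.0273 × 0.4885² = 0.02531.
D = q·S·CD = 749.9 × 10.9 × 0.02531 = 206.9 N

D = 207 N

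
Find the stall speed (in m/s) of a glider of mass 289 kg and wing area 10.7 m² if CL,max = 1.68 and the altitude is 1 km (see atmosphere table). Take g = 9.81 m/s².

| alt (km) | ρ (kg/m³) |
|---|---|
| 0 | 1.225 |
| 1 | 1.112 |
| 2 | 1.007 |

At 1 km, from the table: ρ = 1.112 kg/m³.
At stall, lift equals weight: L = W = m·g = 289 × 9.81 = 2835 N.
From L = ½ρV²S·CL,max = W: V_stall = √(2W/(ρSCL,max)) = √(2·2835/(1.112·10.7·1.68))
V_stall = √283.7 = 16.8 m/s

V_stall = 16.8 m/s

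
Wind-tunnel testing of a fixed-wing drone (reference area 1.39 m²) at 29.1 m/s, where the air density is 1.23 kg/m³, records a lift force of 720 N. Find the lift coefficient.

CL = 0.995

From L = ½ρv²S·CL, rearranging gives CL = 2L/(ρv²S).
CL = 2 × 720 / (1.23 × 29.1² × 1.39) = 0.995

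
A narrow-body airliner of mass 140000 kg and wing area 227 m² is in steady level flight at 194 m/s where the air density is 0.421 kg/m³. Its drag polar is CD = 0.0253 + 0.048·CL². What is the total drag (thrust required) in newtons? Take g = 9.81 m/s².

D = 95800 N

In steady level flight, lift balances weight: W = mg = 140000 × 9.81 = 1.3734×10^6 N.
q = ½ρv² = ½ × 0.421 × 194² = 7922 Pa.
CL = 2W/(ρv²S) = 2×1.3734×10^6/(0.421×194²×227) = 0.7637.
CD = 0.0253 + 0.048 × 0.7637² = 0.05329.
D = q·S·CD = 7922 × 227 × 0.05329 = 95840 N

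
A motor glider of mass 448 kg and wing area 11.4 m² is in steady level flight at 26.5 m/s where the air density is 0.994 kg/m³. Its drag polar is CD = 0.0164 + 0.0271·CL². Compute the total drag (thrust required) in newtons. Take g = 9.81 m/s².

D = 197 N

Level flight ⇒ L = W = m·g = 448 × 9.81 = 4394.9 N.
Dynamic pressure q = 0.5 × 0.994 × 26.5² = 349 Pa.
CL = 2W/(ρv²S) = 2×4394.9/(0.994×26.5²×11.4) = 1.105.
CD = 0.0164 + 0.0271 × 1.105² = 0.04946.
D = q·S·CD = 349 × 11.4 × 0.04946 = 196.8 N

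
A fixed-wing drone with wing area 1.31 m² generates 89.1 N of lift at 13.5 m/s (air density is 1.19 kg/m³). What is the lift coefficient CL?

CL = 0.627

From L = ½ρv²S·CL, rearranging gives CL = 2L/(ρv²S).
CL = 2 × 89.1 / (1.19 × 13.5² × 1.31) = 0.627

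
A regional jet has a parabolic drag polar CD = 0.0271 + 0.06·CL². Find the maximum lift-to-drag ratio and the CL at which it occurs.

(L/D)max = 12.4, at CL = 0.672

For CD = CD0 + K·CL², (L/D)max occurs at CL* = √(CD0/K) and equals 1/(2√(K·CD0)).
(L/D)max = 1/(2√(0.06 × 0.0271)) = 1/(2 × 0.04032) = 12.4
CL* = √(0.0271/0.06) = 0.672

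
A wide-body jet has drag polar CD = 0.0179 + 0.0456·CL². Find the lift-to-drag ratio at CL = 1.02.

CD = 0.0179 + 0.0456 × 1.02² = 0.06534
L/D = CL/CD = 1.02 / 0.06534 = 15.6

L/D = 15.6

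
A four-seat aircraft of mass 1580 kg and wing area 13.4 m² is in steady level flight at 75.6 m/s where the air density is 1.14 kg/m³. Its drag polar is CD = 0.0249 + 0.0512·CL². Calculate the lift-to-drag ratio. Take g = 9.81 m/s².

Weight W = mg = 1580 × 9.81 = 15500 N; in level flight L = W.
Dynamic pressure q = 0.5 × 1.14 × 75.6² = 3258 Pa.
Required CL = L/(qS) = 15500/(3258·13.4) = 0.3551.
CD = 0.0249 + 0.0512 × 0.3551² = 0.03135.
L/D = CL/CD = 0.3551 / 0.03135 = 11.3

L/D = 11.3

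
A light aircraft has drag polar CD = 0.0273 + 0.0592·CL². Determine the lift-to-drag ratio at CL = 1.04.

L/D = 11.4

CD = 0.0273 + 0.0592 × 1.04² = 0.09133
L/D = CL/CD = 1.04 / 0.09133 = 11.4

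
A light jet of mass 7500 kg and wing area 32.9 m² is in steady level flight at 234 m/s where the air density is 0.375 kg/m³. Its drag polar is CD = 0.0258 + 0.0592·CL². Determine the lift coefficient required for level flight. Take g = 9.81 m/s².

CL = 0.218

In steady level flight, lift balances weight: W = mg = 7500 × 9.81 = 73575 N.
q = ½ρv² = ½ × 0.375 × 234² = 10270 Pa.
Required CL = L/(qS) = 73575/(10270·32.9) = 0.2178.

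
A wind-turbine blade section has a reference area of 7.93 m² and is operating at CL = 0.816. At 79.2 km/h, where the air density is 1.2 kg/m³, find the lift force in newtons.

Convert speed: v = 79.2 km/h ÷ 3.6 = 22 m/s.
L = ½ρv²S·CL = ½ × 1.2 × 22² × 7.93 × 0.816 = 1880 N

L = 1880 N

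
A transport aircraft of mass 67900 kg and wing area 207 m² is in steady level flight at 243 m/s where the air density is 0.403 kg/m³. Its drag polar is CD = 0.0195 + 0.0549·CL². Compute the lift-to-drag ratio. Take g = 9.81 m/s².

L/D = 11.5

Level flight ⇒ L = W = m·g = 67900 × 9.81 = 6.661×10^5 N.
q = ½ρv² = ½ × 0.403 × 243² = 11900 Pa.
CL = W/(q·S) = 6.661×10^5 / (11900 × 207) = 0.2704.
CD = 0.0195 + 0.0549 × 0.2704² = 0.02352.
L/D = CL/CD = 0.2704 / 0.02352 = 11.5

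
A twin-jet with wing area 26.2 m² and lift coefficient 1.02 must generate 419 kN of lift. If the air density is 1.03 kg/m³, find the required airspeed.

L = ½ρv²S·CL ⇒ v = √(2L/(ρ·S·CL))
v = √(2 × 4.19×10^5 / (1.03 × 26.2 × 1.02)) = √30440 = 174 m/s

v = 174 m/s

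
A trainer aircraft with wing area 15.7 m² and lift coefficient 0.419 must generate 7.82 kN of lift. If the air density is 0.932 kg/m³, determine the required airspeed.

L = ½ρv²S·CL ⇒ v = √(2L/(ρ·S·CL))
v = √(2 × 7820 / (0.932 × 15.7 × 0.419)) = √2551 = 50.5 m/s

v = 50.5 m/s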